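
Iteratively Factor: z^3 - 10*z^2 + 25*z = (z - 5)*(z^2 - 5*z) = z*(z - 5)*(z - 5)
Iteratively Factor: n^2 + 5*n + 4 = (n + 1)*(n + 4)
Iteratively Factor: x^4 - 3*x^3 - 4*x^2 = (x + 1)*(x^3 - 4*x^2) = (x - 4)*(x + 1)*(x^2) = x*(x - 4)*(x + 1)*(x)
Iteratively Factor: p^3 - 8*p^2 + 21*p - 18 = (p - 2)*(p^2 - 6*p + 9) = (p - 3)*(p - 2)*(p - 3)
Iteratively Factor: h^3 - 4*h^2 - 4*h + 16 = (h - 4)*(h^2 - 4) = (h - 4)*(h - 2)*(h + 2)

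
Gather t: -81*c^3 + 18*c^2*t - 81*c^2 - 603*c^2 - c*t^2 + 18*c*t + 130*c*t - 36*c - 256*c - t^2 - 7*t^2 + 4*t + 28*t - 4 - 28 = -81*c^3 - 684*c^2 - 292*c + t^2*(-c - 8) + t*(18*c^2 + 148*c + 32) - 32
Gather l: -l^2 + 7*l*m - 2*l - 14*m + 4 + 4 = -l^2 + l*(7*m - 2) - 14*m + 8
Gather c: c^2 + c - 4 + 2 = c^2 + c - 2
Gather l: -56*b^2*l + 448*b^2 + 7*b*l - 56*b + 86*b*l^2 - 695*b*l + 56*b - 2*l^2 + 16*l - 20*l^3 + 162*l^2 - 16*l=448*b^2 - 20*l^3 + l^2*(86*b + 160) + l*(-56*b^2 - 688*b)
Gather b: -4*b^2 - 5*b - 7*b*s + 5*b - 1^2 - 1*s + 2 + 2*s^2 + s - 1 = -4*b^2 - 7*b*s + 2*s^2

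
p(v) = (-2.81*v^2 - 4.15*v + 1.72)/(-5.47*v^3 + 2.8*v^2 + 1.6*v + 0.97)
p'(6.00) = -0.02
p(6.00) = 0.12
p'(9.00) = -0.01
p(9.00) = 0.07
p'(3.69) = -0.09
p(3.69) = 0.23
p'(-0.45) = 6.17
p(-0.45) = 2.29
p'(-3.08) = 0.01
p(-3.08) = -0.07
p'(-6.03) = -0.01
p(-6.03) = -0.06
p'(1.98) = -0.65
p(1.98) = 0.64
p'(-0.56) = 5.25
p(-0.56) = 1.65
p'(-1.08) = 0.99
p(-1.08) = 0.31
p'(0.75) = -10.76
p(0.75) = -2.07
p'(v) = (-5.62*v - 4.15)/(-5.47*v^3 + 2.8*v^2 + 1.6*v + 0.97) + (-2.81*v^2 - 4.15*v + 1.72)*(16.41*v^2 - 5.6*v - 1.6)/(-5.47*v^3 + 2.8*v^2 + 1.6*v + 0.97)^2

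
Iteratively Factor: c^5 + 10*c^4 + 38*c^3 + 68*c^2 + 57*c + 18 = (c + 2)*(c^4 + 8*c^3 + 22*c^2 + 24*c + 9) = (c + 2)*(c + 3)*(c^3 + 5*c^2 + 7*c + 3) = (c + 1)*(c + 2)*(c + 3)*(c^2 + 4*c + 3) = (c + 1)*(c + 2)*(c + 3)^2*(c + 1)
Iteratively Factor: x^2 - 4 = (x - 2)*(x + 2)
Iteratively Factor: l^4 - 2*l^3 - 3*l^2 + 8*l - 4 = (l - 1)*(l^3 - l^2 - 4*l + 4) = (l - 2)*(l - 1)*(l^2 + l - 2) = (l - 2)*(l - 1)*(l + 2)*(l - 1)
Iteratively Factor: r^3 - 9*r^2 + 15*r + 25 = (r - 5)*(r^2 - 4*r - 5) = (r - 5)*(r + 1)*(r - 5)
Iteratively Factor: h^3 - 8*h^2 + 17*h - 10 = (h - 5)*(h^2 - 3*h + 2) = (h - 5)*(h - 1)*(h - 2)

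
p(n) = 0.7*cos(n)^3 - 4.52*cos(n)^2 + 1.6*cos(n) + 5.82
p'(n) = -2.1*sin(n)*cos(n)^2 + 9.04*sin(n)*cos(n) - 1.6*sin(n)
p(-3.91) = 2.07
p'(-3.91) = -6.38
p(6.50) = 3.72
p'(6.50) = 1.12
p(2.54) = 1.04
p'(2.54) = -5.93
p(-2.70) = 0.16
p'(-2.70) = 4.91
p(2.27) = 2.73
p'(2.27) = -6.34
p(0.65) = 4.58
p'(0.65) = 2.58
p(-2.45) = 1.59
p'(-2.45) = 6.26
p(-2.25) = 2.86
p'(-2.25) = 6.31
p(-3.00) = -0.87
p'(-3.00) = 1.78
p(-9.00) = 0.08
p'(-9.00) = 4.77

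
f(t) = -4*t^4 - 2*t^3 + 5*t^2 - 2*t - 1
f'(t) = -16*t^3 - 6*t^2 + 10*t - 2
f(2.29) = -113.38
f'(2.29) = -202.71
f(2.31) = -117.49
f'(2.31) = -208.14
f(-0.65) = 2.25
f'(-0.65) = -6.64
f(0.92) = -3.03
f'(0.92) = -10.34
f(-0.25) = -0.17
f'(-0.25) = -4.62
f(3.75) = -834.67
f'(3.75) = -892.62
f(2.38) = -132.74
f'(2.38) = -227.89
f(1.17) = -7.19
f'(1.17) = -24.14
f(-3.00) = -220.00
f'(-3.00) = 346.00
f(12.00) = -85705.00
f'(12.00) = -28394.00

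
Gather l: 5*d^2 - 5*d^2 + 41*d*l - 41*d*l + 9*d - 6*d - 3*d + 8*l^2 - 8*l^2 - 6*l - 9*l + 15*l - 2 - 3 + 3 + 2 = 0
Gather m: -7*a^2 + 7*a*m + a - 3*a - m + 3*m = -7*a^2 - 2*a + m*(7*a + 2)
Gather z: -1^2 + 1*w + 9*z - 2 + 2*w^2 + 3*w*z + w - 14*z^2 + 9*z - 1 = 2*w^2 + 2*w - 14*z^2 + z*(3*w + 18) - 4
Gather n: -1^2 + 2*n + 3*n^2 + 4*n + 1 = 3*n^2 + 6*n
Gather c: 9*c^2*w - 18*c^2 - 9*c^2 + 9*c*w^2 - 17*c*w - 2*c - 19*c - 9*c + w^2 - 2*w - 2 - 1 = c^2*(9*w - 27) + c*(9*w^2 - 17*w - 30) + w^2 - 2*w - 3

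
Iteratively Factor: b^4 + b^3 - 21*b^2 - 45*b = (b - 5)*(b^3 + 6*b^2 + 9*b) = (b - 5)*(b + 3)*(b^2 + 3*b) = (b - 5)*(b + 3)^2*(b)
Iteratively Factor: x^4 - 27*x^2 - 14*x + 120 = (x - 2)*(x^3 + 2*x^2 - 23*x - 60) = (x - 5)*(x - 2)*(x^2 + 7*x + 12) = (x - 5)*(x - 2)*(x + 3)*(x + 4)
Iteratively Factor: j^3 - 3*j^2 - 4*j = (j + 1)*(j^2 - 4*j) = j*(j + 1)*(j - 4)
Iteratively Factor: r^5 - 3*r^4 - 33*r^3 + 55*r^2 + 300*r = (r + 3)*(r^4 - 6*r^3 - 15*r^2 + 100*r) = (r - 5)*(r + 3)*(r^3 - r^2 - 20*r) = (r - 5)^2*(r + 3)*(r^2 + 4*r) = r*(r - 5)^2*(r + 3)*(r + 4)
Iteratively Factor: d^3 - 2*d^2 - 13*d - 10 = (d + 2)*(d^2 - 4*d - 5) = (d + 1)*(d + 2)*(d - 5)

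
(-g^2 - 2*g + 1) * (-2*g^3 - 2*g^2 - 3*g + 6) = 2*g^5 + 6*g^4 + 5*g^3 - 2*g^2 - 15*g + 6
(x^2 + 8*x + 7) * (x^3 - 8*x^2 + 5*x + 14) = x^5 - 52*x^3 - 2*x^2 + 147*x + 98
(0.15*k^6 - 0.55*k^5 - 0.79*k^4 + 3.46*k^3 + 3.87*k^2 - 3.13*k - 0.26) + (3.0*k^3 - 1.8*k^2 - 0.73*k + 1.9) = 0.15*k^6 - 0.55*k^5 - 0.79*k^4 + 6.46*k^3 + 2.07*k^2 - 3.86*k + 1.64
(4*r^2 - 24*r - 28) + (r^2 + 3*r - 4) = 5*r^2 - 21*r - 32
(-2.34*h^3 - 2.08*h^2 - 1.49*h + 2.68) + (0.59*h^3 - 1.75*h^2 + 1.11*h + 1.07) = -1.75*h^3 - 3.83*h^2 - 0.38*h + 3.75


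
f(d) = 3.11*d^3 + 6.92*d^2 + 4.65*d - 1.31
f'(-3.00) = 47.10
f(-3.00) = -36.95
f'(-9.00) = 635.82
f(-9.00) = -1749.83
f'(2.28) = 84.71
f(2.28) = 82.13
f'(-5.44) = 205.47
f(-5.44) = -322.49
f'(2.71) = 110.68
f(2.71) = 124.01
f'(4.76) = 281.92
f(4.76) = 513.03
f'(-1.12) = 0.85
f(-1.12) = -2.21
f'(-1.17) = 1.23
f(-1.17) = -2.26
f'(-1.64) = 7.05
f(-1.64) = -4.04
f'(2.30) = 85.84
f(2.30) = 83.83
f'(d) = 9.33*d^2 + 13.84*d + 4.65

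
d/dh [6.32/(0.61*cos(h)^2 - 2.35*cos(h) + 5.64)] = (7.7104*cos(h) - 14.852)*sin(h)/(0.61*cos(h)^2 - 2.35*cos(h) + 5.64)^2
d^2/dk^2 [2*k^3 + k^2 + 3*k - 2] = 12*k + 2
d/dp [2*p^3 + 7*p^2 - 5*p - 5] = 6*p^2 + 14*p - 5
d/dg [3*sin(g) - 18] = 3*cos(g)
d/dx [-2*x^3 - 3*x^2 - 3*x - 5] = -6*x^2 - 6*x - 3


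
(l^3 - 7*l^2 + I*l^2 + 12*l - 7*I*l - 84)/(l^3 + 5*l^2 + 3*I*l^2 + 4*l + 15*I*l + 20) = (l^2 - l*(7 + 3*I) + 21*I)/(l^2 + l*(5 - I) - 5*I)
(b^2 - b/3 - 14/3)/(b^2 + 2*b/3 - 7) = (b + 2)/(b + 3)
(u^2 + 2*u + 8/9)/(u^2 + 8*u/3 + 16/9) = (3*u + 2)/(3*u + 4)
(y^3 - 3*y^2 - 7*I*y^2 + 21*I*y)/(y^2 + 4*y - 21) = y*(y - 7*I)/(y + 7)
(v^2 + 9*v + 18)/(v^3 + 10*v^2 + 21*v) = (v + 6)/(v*(v + 7))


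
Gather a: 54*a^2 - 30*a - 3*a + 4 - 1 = 54*a^2 - 33*a + 3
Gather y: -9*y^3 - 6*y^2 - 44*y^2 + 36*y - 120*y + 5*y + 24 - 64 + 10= -9*y^3 - 50*y^2 - 79*y - 30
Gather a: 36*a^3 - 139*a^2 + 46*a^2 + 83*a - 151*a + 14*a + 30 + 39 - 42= 36*a^3 - 93*a^2 - 54*a + 27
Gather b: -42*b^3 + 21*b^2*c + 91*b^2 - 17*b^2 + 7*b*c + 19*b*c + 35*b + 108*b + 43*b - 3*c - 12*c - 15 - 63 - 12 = -42*b^3 + b^2*(21*c + 74) + b*(26*c + 186) - 15*c - 90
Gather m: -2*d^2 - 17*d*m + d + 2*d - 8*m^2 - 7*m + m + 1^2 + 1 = -2*d^2 + 3*d - 8*m^2 + m*(-17*d - 6) + 2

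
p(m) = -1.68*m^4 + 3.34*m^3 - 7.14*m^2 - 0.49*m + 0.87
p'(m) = -6.72*m^3 + 10.02*m^2 - 14.28*m - 0.49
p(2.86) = -93.20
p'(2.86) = -116.58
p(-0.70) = -3.83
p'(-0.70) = 16.72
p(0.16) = 0.62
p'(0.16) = -2.55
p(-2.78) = -225.05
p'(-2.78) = 261.03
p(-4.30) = -968.95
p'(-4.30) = 780.47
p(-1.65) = -45.22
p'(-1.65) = 80.54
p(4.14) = -380.06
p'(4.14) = -364.71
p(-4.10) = -822.07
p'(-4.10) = 689.64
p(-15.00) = -97920.78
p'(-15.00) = 25148.21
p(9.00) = -9169.50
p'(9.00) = -4216.27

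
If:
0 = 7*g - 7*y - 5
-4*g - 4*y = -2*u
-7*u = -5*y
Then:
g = 45/161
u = -50/161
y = -10/23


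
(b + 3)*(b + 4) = b^2 + 7*b + 12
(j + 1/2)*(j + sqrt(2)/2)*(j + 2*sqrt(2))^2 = j^4 + j^3/2 + 9*sqrt(2)*j^3/2 + 9*sqrt(2)*j^2/4 + 12*j^2 + 4*sqrt(2)*j + 6*j + 2*sqrt(2)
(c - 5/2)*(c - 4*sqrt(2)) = c^2 - 4*sqrt(2)*c - 5*c/2 + 10*sqrt(2)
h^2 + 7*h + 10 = (h + 2)*(h + 5)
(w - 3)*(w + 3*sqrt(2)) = w^2 - 3*w + 3*sqrt(2)*w - 9*sqrt(2)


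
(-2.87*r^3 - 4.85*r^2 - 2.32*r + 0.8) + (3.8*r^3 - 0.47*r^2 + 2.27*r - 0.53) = 0.93*r^3 - 5.32*r^2 - 0.0499999999999998*r + 0.27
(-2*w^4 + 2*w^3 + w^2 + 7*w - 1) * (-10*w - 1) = 20*w^5 - 18*w^4 - 12*w^3 - 71*w^2 + 3*w + 1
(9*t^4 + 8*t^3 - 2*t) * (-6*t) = -54*t^5 - 48*t^4 + 12*t^2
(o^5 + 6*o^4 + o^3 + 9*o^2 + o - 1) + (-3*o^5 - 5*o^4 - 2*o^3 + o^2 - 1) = -2*o^5 + o^4 - o^3 + 10*o^2 + o - 2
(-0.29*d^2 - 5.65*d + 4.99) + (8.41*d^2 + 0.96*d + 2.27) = 8.12*d^2 - 4.69*d + 7.26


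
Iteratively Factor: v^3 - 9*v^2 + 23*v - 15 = (v - 3)*(v^2 - 6*v + 5) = (v - 5)*(v - 3)*(v - 1)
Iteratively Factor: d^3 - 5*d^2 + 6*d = (d)*(d^2 - 5*d + 6) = d*(d - 2)*(d - 3)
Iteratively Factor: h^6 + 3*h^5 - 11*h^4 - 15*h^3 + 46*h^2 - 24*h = (h)*(h^5 + 3*h^4 - 11*h^3 - 15*h^2 + 46*h - 24) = h*(h - 1)*(h^4 + 4*h^3 - 7*h^2 - 22*h + 24) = h*(h - 1)^2*(h^3 + 5*h^2 - 2*h - 24) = h*(h - 1)^2*(h + 4)*(h^2 + h - 6) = h*(h - 2)*(h - 1)^2*(h + 4)*(h + 3)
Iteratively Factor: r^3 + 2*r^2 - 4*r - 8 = (r + 2)*(r^2 - 4) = (r + 2)^2*(r - 2)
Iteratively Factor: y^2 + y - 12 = (y + 4)*(y - 3)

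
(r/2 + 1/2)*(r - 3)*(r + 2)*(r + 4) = r^4/2 + 2*r^3 - 7*r^2/2 - 17*r - 12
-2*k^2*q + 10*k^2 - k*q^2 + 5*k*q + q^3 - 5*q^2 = (-2*k + q)*(k + q)*(q - 5)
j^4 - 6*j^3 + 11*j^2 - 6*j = j*(j - 3)*(j - 2)*(j - 1)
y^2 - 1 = (y - 1)*(y + 1)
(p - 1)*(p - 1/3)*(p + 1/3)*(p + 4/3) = p^4 + p^3/3 - 13*p^2/9 - p/27 + 4/27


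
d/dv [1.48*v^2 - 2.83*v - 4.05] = 2.96*v - 2.83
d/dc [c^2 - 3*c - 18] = 2*c - 3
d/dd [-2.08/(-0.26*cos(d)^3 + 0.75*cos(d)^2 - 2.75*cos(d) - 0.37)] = (1.6224*cos(d)^2 - 3.12*cos(d) + 5.72)*sin(d)/(0.26*cos(d)^3 - 0.75*cos(d)^2 + 2.75*cos(d) + 0.37)^2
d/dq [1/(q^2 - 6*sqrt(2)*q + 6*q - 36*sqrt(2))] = 2*(-q - 3 + 3*sqrt(2))/(q^2 - 6*sqrt(2)*q + 6*q - 36*sqrt(2))^2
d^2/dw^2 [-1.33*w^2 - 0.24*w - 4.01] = -2.66000000000000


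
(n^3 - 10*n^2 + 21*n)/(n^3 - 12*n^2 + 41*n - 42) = n/(n - 2)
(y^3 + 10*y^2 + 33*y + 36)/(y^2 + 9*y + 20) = (y^2 + 6*y + 9)/(y + 5)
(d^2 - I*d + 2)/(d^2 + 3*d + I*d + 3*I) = (d - 2*I)/(d + 3)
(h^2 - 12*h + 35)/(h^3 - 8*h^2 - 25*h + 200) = (h - 7)/(h^2 - 3*h - 40)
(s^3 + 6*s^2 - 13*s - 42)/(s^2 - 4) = (s^2 + 4*s - 21)/(s - 2)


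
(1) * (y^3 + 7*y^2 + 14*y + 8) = y^3 + 7*y^2 + 14*y + 8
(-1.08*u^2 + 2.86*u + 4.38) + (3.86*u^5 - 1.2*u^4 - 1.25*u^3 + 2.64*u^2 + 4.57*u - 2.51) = 3.86*u^5 - 1.2*u^4 - 1.25*u^3 + 1.56*u^2 + 7.43*u + 1.87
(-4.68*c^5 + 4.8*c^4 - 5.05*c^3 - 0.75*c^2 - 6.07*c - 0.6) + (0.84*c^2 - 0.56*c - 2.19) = -4.68*c^5 + 4.8*c^4 - 5.05*c^3 + 0.09*c^2 - 6.63*c - 2.79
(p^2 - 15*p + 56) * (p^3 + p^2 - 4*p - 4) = p^5 - 14*p^4 + 37*p^3 + 112*p^2 - 164*p - 224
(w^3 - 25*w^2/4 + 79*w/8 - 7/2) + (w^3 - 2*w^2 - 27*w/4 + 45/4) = 2*w^3 - 33*w^2/4 + 25*w/8 + 31/4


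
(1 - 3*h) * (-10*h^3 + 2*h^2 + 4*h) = 30*h^4 - 16*h^3 - 10*h^2 + 4*h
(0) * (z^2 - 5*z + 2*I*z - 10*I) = 0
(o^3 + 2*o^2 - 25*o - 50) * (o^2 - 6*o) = o^5 - 4*o^4 - 37*o^3 + 100*o^2 + 300*o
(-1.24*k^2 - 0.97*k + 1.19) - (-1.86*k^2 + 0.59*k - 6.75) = 0.62*k^2 - 1.56*k + 7.94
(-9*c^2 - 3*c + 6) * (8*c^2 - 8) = -72*c^4 - 24*c^3 + 120*c^2 + 24*c - 48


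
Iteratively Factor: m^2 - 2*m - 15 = (m + 3)*(m - 5)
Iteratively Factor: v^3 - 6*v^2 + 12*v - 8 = (v - 2)*(v^2 - 4*v + 4) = (v - 2)^2*(v - 2)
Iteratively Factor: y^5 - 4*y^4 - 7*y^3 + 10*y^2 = (y + 2)*(y^4 - 6*y^3 + 5*y^2) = (y - 1)*(y + 2)*(y^3 - 5*y^2) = (y - 5)*(y - 1)*(y + 2)*(y^2) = y*(y - 5)*(y - 1)*(y + 2)*(y)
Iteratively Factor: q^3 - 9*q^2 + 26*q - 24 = (q - 4)*(q^2 - 5*q + 6) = (q - 4)*(q - 2)*(q - 3)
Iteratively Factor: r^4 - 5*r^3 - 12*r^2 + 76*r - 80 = (r - 2)*(r^3 - 3*r^2 - 18*r + 40) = (r - 2)*(r + 4)*(r^2 - 7*r + 10) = (r - 2)^2*(r + 4)*(r - 5)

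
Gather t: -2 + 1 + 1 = 0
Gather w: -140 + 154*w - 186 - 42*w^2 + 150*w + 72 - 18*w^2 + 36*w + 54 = -60*w^2 + 340*w - 200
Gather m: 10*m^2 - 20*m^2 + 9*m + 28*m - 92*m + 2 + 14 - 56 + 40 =-10*m^2 - 55*m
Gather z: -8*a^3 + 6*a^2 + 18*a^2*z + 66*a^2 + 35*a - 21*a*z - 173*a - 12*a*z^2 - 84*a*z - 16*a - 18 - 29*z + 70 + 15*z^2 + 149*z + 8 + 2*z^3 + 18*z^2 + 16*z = -8*a^3 + 72*a^2 - 154*a + 2*z^3 + z^2*(33 - 12*a) + z*(18*a^2 - 105*a + 136) + 60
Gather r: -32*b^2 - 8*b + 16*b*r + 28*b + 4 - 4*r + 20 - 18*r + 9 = -32*b^2 + 20*b + r*(16*b - 22) + 33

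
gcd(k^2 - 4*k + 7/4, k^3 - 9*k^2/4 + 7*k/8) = k - 1/2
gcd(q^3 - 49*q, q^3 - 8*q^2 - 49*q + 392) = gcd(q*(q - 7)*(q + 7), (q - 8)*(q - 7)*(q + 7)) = q^2 - 49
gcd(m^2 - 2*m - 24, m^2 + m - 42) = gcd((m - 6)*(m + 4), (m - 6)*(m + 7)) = m - 6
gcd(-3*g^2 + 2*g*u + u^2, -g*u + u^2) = -g + u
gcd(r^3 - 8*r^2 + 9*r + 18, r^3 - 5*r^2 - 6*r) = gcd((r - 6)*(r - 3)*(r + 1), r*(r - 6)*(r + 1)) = r^2 - 5*r - 6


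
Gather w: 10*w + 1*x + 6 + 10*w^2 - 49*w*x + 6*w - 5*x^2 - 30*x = 10*w^2 + w*(16 - 49*x) - 5*x^2 - 29*x + 6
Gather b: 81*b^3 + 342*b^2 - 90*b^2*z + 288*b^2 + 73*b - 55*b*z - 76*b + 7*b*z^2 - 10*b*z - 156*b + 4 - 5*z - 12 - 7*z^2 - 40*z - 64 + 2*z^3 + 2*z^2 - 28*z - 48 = 81*b^3 + b^2*(630 - 90*z) + b*(7*z^2 - 65*z - 159) + 2*z^3 - 5*z^2 - 73*z - 120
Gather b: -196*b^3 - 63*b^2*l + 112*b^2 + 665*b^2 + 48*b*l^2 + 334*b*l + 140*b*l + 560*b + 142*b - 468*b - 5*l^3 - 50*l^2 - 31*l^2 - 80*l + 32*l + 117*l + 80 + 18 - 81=-196*b^3 + b^2*(777 - 63*l) + b*(48*l^2 + 474*l + 234) - 5*l^3 - 81*l^2 + 69*l + 17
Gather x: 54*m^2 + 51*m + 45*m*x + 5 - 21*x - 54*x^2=54*m^2 + 51*m - 54*x^2 + x*(45*m - 21) + 5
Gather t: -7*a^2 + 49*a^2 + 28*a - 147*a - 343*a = 42*a^2 - 462*a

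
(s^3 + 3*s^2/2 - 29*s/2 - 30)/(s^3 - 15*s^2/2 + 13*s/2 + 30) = (2*s^2 + 11*s + 15)/(2*s^2 - 7*s - 15)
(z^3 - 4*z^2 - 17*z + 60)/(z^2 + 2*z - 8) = (z^2 - 8*z + 15)/(z - 2)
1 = 1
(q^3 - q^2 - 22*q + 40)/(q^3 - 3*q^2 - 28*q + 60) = (q - 4)/(q - 6)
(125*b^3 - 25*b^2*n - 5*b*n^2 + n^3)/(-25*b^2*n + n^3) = (-5*b + n)/n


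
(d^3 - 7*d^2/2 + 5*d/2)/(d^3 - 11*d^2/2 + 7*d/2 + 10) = d*(d - 1)/(d^2 - 3*d - 4)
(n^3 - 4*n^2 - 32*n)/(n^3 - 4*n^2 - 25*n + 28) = n*(n - 8)/(n^2 - 8*n + 7)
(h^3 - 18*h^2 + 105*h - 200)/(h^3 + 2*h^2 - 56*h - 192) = (h^2 - 10*h + 25)/(h^2 + 10*h + 24)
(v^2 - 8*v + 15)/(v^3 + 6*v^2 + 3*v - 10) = (v^2 - 8*v + 15)/(v^3 + 6*v^2 + 3*v - 10)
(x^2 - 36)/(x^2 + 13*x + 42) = (x - 6)/(x + 7)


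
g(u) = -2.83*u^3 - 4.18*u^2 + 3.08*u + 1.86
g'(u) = -8.49*u^2 - 8.36*u + 3.08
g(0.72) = 0.85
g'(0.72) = -7.34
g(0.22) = 2.31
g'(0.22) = 0.83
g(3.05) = -107.92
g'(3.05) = -101.40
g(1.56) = -14.25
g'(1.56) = -30.62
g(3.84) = -208.19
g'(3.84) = -154.21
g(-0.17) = 1.23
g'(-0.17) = 4.26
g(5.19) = -490.38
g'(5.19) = -269.00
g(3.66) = -181.61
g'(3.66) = -141.25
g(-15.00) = 8566.41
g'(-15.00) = -1781.77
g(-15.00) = 8566.41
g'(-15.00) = -1781.77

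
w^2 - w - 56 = (w - 8)*(w + 7)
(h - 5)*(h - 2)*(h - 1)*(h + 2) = h^4 - 6*h^3 + h^2 + 24*h - 20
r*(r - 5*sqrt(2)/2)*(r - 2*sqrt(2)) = r^3 - 9*sqrt(2)*r^2/2 + 10*r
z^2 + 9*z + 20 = (z + 4)*(z + 5)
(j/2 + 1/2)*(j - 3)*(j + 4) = j^3/2 + j^2 - 11*j/2 - 6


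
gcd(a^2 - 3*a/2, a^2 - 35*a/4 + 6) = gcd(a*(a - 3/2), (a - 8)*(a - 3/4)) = 1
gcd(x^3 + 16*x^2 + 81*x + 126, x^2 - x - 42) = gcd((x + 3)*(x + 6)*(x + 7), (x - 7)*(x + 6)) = x + 6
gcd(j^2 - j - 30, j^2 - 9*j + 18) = j - 6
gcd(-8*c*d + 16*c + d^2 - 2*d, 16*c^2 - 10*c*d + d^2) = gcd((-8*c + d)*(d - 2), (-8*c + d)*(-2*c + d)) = 8*c - d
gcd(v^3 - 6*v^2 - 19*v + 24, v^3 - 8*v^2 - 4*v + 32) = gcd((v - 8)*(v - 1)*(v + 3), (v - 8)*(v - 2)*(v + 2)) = v - 8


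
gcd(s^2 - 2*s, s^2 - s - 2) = s - 2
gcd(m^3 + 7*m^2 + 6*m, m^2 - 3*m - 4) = m + 1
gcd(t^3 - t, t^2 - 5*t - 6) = t + 1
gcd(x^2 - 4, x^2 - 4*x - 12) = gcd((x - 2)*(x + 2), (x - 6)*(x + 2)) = x + 2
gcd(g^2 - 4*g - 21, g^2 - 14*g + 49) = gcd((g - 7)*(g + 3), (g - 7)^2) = g - 7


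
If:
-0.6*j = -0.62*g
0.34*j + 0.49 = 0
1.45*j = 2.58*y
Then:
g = -1.39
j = -1.44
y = -0.81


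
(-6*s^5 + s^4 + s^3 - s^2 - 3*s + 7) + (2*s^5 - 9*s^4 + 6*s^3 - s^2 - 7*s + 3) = -4*s^5 - 8*s^4 + 7*s^3 - 2*s^2 - 10*s + 10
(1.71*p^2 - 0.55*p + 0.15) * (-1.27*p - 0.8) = -2.1717*p^3 - 0.6695*p^2 + 0.2495*p - 0.12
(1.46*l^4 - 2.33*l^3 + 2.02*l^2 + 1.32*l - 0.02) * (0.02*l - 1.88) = 0.0292*l^5 - 2.7914*l^4 + 4.4208*l^3 - 3.7712*l^2 - 2.482*l + 0.0376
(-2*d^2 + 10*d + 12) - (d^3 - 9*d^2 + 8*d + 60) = -d^3 + 7*d^2 + 2*d - 48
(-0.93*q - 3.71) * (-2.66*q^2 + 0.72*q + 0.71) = 2.4738*q^3 + 9.199*q^2 - 3.3315*q - 2.6341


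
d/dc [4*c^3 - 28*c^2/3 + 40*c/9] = 12*c^2 - 56*c/3 + 40/9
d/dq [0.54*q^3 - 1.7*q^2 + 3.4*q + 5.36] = 1.62*q^2 - 3.4*q + 3.4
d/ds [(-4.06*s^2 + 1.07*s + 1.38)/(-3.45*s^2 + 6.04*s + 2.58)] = (-20.8309*s^2 - 11.4276*s - 5.5746)/(11.9025*s^4 - 41.676*s^3 + 18.6796*s^2 + 31.1664*s + 6.6564)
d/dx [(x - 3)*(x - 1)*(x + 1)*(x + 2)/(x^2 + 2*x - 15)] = (2*x^3 + 17*x^2 + 20*x - 3)/(x^2 + 10*x + 25)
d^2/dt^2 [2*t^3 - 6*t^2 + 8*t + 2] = 12*t - 12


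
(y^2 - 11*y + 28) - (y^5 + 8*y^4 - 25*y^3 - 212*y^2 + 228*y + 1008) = -y^5 - 8*y^4 + 25*y^3 + 213*y^2 - 239*y - 980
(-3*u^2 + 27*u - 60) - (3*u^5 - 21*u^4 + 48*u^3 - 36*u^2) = -3*u^5 + 21*u^4 - 48*u^3 + 33*u^2 + 27*u - 60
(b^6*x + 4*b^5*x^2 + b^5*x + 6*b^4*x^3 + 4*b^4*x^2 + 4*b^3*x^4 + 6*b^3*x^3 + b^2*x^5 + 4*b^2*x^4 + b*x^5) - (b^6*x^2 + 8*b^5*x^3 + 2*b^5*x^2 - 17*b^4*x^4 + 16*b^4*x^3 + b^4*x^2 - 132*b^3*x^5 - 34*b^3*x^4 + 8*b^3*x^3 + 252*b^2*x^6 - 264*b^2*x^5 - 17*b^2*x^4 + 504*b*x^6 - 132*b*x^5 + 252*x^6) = -b^6*x^2 + b^6*x - 8*b^5*x^3 + 2*b^5*x^2 + b^5*x + 17*b^4*x^4 - 10*b^4*x^3 + 3*b^4*x^2 + 132*b^3*x^5 + 38*b^3*x^4 - 2*b^3*x^3 - 252*b^2*x^6 + 265*b^2*x^5 + 21*b^2*x^4 - 504*b*x^6 + 133*b*x^5 - 252*x^6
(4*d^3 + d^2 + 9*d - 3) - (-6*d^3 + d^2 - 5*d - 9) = 10*d^3 + 14*d + 6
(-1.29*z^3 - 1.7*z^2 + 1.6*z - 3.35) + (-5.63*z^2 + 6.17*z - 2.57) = -1.29*z^3 - 7.33*z^2 + 7.77*z - 5.92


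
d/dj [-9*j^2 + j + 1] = 1 - 18*j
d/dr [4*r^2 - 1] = 8*r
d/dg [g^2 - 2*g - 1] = 2*g - 2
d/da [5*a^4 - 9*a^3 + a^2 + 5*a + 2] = 20*a^3 - 27*a^2 + 2*a + 5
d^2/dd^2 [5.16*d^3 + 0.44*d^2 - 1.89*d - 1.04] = 30.96*d + 0.88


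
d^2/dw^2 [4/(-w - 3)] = -8/(w + 3)^3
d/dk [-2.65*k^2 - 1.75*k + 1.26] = -5.3*k - 1.75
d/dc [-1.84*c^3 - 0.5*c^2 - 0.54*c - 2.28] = -5.52*c^2 - 1.0*c - 0.54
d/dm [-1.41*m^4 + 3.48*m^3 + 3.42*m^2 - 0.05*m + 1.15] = -5.64*m^3 + 10.44*m^2 + 6.84*m - 0.05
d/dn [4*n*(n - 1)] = 8*n - 4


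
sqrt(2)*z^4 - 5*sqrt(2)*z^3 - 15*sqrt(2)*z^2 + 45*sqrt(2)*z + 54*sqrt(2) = (z - 6)*(z - 3)*(z + 3)*(sqrt(2)*z + sqrt(2))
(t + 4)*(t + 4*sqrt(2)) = t^2 + 4*t + 4*sqrt(2)*t + 16*sqrt(2)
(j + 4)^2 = j^2 + 8*j + 16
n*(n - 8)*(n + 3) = n^3 - 5*n^2 - 24*n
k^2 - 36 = (k - 6)*(k + 6)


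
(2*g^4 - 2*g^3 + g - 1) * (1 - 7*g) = -14*g^5 + 16*g^4 - 2*g^3 - 7*g^2 + 8*g - 1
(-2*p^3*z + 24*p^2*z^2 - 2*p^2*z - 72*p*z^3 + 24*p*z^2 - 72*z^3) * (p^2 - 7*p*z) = -2*p^5*z + 38*p^4*z^2 - 2*p^4*z - 240*p^3*z^3 + 38*p^3*z^2 + 504*p^2*z^4 - 240*p^2*z^3 + 504*p*z^4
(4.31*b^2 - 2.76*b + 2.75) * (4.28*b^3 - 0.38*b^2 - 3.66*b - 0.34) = 18.4468*b^5 - 13.4506*b^4 - 2.9558*b^3 + 7.5912*b^2 - 9.1266*b - 0.935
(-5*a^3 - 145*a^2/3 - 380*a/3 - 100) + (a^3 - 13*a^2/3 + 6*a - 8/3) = -4*a^3 - 158*a^2/3 - 362*a/3 - 308/3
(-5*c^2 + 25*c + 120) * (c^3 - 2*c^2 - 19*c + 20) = -5*c^5 + 35*c^4 + 165*c^3 - 815*c^2 - 1780*c + 2400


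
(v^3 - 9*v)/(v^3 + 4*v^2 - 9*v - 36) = v/(v + 4)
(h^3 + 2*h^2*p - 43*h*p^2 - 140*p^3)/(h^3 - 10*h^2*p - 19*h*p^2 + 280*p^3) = (-h - 4*p)/(-h + 8*p)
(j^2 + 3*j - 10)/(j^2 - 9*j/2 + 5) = 2*(j + 5)/(2*j - 5)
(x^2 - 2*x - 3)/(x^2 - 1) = (x - 3)/(x - 1)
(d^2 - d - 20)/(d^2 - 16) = (d - 5)/(d - 4)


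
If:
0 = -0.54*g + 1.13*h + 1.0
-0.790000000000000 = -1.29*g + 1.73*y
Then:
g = 1.34108527131783*y + 0.612403100775194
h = 0.640872607532414*y - 0.592302942992385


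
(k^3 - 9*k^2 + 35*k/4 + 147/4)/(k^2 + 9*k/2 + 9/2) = (2*k^2 - 21*k + 49)/(2*(k + 3))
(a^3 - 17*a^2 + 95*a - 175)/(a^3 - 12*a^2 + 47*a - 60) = (a^2 - 12*a + 35)/(a^2 - 7*a + 12)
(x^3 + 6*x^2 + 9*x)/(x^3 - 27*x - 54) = x/(x - 6)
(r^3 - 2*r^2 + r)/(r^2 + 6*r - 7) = r*(r - 1)/(r + 7)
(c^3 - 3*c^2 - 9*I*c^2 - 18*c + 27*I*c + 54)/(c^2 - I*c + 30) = (c^2 - 3*c*(1 + I) + 9*I)/(c + 5*I)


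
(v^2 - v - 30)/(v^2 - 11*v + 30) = (v + 5)/(v - 5)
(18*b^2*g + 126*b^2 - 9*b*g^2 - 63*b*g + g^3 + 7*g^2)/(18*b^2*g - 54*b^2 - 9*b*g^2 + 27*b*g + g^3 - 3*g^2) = (g + 7)/(g - 3)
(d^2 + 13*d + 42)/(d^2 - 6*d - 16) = (d^2 + 13*d + 42)/(d^2 - 6*d - 16)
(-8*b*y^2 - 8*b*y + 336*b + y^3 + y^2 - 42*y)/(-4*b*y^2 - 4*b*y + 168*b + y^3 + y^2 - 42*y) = (-8*b + y)/(-4*b + y)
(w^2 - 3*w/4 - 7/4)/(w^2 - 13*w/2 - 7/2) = (-4*w^2 + 3*w + 7)/(2*(-2*w^2 + 13*w + 7))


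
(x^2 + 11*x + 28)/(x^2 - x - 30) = (x^2 + 11*x + 28)/(x^2 - x - 30)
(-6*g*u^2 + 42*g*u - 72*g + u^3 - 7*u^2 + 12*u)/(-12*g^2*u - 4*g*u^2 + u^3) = (u^2 - 7*u + 12)/(u*(2*g + u))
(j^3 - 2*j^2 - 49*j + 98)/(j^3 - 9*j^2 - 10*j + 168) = (j^2 + 5*j - 14)/(j^2 - 2*j - 24)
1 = 1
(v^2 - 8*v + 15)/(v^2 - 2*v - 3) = (v - 5)/(v + 1)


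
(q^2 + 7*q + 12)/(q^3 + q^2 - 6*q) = (q + 4)/(q*(q - 2))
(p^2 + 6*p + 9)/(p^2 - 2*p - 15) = (p + 3)/(p - 5)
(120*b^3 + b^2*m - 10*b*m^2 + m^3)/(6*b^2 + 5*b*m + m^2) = (40*b^2 - 13*b*m + m^2)/(2*b + m)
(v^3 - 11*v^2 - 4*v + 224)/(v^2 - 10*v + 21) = (v^2 - 4*v - 32)/(v - 3)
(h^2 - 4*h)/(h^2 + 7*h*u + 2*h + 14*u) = h*(h - 4)/(h^2 + 7*h*u + 2*h + 14*u)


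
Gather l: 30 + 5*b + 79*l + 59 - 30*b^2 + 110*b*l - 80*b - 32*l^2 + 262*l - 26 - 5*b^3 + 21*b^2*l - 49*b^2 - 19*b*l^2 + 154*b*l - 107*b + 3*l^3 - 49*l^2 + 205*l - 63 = -5*b^3 - 79*b^2 - 182*b + 3*l^3 + l^2*(-19*b - 81) + l*(21*b^2 + 264*b + 546)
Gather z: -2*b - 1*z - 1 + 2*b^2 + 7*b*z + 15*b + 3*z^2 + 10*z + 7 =2*b^2 + 13*b + 3*z^2 + z*(7*b + 9) + 6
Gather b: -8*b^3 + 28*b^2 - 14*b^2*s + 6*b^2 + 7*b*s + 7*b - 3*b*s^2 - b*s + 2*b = -8*b^3 + b^2*(34 - 14*s) + b*(-3*s^2 + 6*s + 9)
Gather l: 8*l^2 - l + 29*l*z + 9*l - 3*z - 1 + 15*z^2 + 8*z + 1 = 8*l^2 + l*(29*z + 8) + 15*z^2 + 5*z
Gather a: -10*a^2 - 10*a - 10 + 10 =-10*a^2 - 10*a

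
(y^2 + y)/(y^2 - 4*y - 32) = y*(y + 1)/(y^2 - 4*y - 32)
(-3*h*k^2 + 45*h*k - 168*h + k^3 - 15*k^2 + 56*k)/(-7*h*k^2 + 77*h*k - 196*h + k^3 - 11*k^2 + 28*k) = (3*h*k - 24*h - k^2 + 8*k)/(7*h*k - 28*h - k^2 + 4*k)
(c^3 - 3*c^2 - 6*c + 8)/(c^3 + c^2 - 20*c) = (c^2 + c - 2)/(c*(c + 5))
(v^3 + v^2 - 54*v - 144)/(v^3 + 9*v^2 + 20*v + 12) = (v^2 - 5*v - 24)/(v^2 + 3*v + 2)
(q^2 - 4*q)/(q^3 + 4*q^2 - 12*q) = (q - 4)/(q^2 + 4*q - 12)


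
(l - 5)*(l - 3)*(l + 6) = l^3 - 2*l^2 - 33*l + 90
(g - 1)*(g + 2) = g^2 + g - 2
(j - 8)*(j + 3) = j^2 - 5*j - 24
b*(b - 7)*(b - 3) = b^3 - 10*b^2 + 21*b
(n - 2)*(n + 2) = n^2 - 4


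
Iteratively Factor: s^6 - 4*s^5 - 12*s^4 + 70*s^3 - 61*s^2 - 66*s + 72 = (s - 1)*(s^5 - 3*s^4 - 15*s^3 + 55*s^2 - 6*s - 72) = (s - 1)*(s + 4)*(s^4 - 7*s^3 + 13*s^2 + 3*s - 18) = (s - 3)*(s - 1)*(s + 4)*(s^3 - 4*s^2 + s + 6) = (s - 3)*(s - 2)*(s - 1)*(s + 4)*(s^2 - 2*s - 3) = (s - 3)*(s - 2)*(s - 1)*(s + 1)*(s + 4)*(s - 3)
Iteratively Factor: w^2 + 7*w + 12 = (w + 4)*(w + 3)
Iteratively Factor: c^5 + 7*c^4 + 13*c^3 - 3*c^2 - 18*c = (c + 2)*(c^4 + 5*c^3 + 3*c^2 - 9*c) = (c + 2)*(c + 3)*(c^3 + 2*c^2 - 3*c) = c*(c + 2)*(c + 3)*(c^2 + 2*c - 3) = c*(c + 2)*(c + 3)^2*(c - 1)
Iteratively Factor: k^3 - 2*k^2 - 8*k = (k - 4)*(k^2 + 2*k) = (k - 4)*(k + 2)*(k)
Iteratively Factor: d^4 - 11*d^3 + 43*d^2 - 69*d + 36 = (d - 1)*(d^3 - 10*d^2 + 33*d - 36) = (d - 3)*(d - 1)*(d^2 - 7*d + 12) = (d - 4)*(d - 3)*(d - 1)*(d - 3)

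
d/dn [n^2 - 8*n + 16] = 2*n - 8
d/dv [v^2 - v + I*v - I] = 2*v - 1 + I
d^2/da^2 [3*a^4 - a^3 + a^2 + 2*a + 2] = 36*a^2 - 6*a + 2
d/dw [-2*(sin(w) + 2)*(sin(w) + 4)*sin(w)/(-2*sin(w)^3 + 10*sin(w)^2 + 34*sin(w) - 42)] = (-11*sin(w)^4 - 50*sin(w)^3 + sin(w)^2 + 252*sin(w) + 168)*cos(w)/((sin(w) - 7)^2*(sin(w) - 1)^2*(sin(w) + 3)^2)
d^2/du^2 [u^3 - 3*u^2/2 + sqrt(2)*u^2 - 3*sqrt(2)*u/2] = 6*u - 3 + 2*sqrt(2)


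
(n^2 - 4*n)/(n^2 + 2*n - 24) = n/(n + 6)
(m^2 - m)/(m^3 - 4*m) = (m - 1)/(m^2 - 4)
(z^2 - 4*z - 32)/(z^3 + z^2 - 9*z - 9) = (z^2 - 4*z - 32)/(z^3 + z^2 - 9*z - 9)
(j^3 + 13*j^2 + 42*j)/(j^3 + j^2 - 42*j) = (j + 6)/(j - 6)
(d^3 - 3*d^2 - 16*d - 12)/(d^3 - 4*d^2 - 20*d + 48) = (d^2 + 3*d + 2)/(d^2 + 2*d - 8)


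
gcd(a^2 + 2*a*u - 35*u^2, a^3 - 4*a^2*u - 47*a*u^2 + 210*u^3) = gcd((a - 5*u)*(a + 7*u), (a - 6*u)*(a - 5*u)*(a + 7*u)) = -a^2 - 2*a*u + 35*u^2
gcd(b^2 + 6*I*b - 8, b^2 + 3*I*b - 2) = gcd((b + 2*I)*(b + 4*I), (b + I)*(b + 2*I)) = b + 2*I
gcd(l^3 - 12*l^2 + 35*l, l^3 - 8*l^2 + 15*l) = l^2 - 5*l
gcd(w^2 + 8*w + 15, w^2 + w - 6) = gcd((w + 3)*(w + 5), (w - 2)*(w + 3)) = w + 3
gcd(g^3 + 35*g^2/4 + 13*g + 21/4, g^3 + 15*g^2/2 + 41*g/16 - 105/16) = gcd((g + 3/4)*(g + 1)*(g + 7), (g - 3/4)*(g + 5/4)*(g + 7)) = g + 7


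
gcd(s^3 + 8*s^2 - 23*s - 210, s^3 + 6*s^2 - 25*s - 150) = s^2 + s - 30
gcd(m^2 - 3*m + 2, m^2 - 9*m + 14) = m - 2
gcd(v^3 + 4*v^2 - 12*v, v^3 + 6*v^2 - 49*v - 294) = v + 6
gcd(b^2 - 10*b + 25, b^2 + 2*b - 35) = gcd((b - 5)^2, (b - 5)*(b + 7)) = b - 5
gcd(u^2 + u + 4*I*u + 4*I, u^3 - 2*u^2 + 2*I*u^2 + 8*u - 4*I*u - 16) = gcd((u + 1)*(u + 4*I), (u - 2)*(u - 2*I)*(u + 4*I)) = u + 4*I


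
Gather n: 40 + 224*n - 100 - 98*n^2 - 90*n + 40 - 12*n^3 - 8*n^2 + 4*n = -12*n^3 - 106*n^2 + 138*n - 20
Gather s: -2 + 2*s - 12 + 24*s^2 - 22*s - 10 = 24*s^2 - 20*s - 24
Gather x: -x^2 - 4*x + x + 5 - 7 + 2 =-x^2 - 3*x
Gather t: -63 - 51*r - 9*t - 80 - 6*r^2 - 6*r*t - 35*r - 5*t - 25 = -6*r^2 - 86*r + t*(-6*r - 14) - 168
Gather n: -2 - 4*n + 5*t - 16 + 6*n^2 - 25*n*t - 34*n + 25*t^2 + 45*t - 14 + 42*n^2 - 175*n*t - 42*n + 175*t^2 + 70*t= 48*n^2 + n*(-200*t - 80) + 200*t^2 + 120*t - 32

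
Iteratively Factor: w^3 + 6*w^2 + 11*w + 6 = (w + 2)*(w^2 + 4*w + 3) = (w + 2)*(w + 3)*(w + 1)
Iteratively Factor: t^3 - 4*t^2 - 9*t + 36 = (t - 4)*(t^2 - 9) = (t - 4)*(t + 3)*(t - 3)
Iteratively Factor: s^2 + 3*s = (s)*(s + 3)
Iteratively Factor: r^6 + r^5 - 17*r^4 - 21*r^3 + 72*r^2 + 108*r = (r + 3)*(r^5 - 2*r^4 - 11*r^3 + 12*r^2 + 36*r) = (r - 3)*(r + 3)*(r^4 + r^3 - 8*r^2 - 12*r) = (r - 3)*(r + 2)*(r + 3)*(r^3 - r^2 - 6*r) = r*(r - 3)*(r + 2)*(r + 3)*(r^2 - r - 6) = r*(r - 3)^2*(r + 2)*(r + 3)*(r + 2)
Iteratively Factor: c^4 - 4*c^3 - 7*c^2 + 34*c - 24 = (c - 2)*(c^3 - 2*c^2 - 11*c + 12) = (c - 2)*(c - 1)*(c^2 - c - 12) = (c - 4)*(c - 2)*(c - 1)*(c + 3)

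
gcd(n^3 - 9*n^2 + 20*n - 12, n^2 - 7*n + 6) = n^2 - 7*n + 6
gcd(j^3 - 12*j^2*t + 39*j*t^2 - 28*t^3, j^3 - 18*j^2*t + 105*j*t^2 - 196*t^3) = j^2 - 11*j*t + 28*t^2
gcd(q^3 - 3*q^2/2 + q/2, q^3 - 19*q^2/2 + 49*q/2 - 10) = q - 1/2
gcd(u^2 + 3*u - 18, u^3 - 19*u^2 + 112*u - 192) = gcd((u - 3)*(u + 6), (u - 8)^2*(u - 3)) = u - 3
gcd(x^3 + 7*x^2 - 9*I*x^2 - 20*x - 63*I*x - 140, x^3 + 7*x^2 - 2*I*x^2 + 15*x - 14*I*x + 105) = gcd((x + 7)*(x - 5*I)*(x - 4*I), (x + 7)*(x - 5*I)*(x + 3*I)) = x^2 + x*(7 - 5*I) - 35*I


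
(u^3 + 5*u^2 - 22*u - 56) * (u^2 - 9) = u^5 + 5*u^4 - 31*u^3 - 101*u^2 + 198*u + 504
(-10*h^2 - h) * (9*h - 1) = -90*h^3 + h^2 + h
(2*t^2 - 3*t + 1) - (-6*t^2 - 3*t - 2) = 8*t^2 + 3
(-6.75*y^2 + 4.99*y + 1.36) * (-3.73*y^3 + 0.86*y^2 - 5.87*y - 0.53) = 25.1775*y^5 - 24.4177*y^4 + 38.8411*y^3 - 24.5442*y^2 - 10.6279*y - 0.7208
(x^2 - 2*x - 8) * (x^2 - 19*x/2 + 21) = x^4 - 23*x^3/2 + 32*x^2 + 34*x - 168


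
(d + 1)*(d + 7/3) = d^2 + 10*d/3 + 7/3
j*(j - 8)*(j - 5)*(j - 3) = j^4 - 16*j^3 + 79*j^2 - 120*j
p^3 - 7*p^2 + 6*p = p*(p - 6)*(p - 1)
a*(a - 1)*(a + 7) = a^3 + 6*a^2 - 7*a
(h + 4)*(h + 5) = h^2 + 9*h + 20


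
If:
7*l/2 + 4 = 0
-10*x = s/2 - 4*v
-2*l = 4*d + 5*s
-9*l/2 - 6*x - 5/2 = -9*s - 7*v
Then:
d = 115*x/79 + 501/553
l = -8/7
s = -92*x/79 - 148/553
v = 186*x/79 - 37/1106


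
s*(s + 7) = s^2 + 7*s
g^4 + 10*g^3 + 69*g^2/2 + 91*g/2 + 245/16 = (g + 1/2)*(g + 5/2)*(g + 7/2)^2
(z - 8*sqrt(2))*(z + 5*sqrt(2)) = z^2 - 3*sqrt(2)*z - 80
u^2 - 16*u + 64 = (u - 8)^2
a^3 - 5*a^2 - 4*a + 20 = (a - 5)*(a - 2)*(a + 2)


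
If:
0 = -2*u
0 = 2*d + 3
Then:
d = -3/2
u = 0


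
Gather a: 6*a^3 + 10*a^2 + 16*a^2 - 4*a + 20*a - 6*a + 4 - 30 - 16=6*a^3 + 26*a^2 + 10*a - 42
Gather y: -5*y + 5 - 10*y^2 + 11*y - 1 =-10*y^2 + 6*y + 4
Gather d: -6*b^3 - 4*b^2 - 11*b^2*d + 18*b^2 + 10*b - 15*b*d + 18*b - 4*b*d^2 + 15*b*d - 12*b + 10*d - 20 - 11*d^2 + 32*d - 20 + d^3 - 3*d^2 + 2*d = -6*b^3 + 14*b^2 + 16*b + d^3 + d^2*(-4*b - 14) + d*(44 - 11*b^2) - 40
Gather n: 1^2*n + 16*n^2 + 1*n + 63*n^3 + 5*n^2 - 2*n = 63*n^3 + 21*n^2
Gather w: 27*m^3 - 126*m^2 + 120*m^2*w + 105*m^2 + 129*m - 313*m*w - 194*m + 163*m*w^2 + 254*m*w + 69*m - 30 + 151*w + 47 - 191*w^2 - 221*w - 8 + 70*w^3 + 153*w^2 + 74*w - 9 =27*m^3 - 21*m^2 + 4*m + 70*w^3 + w^2*(163*m - 38) + w*(120*m^2 - 59*m + 4)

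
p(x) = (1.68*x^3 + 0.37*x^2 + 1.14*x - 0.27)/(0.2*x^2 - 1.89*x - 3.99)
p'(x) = (1.89 - 0.4*x)*(1.68*x^3 + 0.37*x^2 + 1.14*x - 0.27)/(0.2*x^2 - 1.89*x - 3.99)^2 + (5.04*x^2 + 0.74*x + 1.14)/(0.2*x^2 - 1.89*x - 3.99)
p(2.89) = -6.00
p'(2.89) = -5.27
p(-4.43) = -17.35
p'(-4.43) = 4.00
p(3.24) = -8.04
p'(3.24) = -6.45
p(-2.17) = -17.25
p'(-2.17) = -23.09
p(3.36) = -8.84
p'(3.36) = -6.89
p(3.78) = -12.09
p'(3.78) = -8.62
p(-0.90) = 1.04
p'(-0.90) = -3.25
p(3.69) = -11.33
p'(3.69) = -8.23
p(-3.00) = -13.14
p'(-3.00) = 1.06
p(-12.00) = -60.30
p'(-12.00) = 6.62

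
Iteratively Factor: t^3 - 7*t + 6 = (t + 3)*(t^2 - 3*t + 2) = (t - 2)*(t + 3)*(t - 1)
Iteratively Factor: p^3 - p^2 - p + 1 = (p - 1)*(p^2 - 1) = (p - 1)^2*(p + 1)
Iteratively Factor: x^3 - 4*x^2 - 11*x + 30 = (x - 2)*(x^2 - 2*x - 15) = (x - 5)*(x - 2)*(x + 3)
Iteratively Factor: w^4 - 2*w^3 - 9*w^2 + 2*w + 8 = (w - 1)*(w^3 - w^2 - 10*w - 8) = (w - 1)*(w + 2)*(w^2 - 3*w - 4) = (w - 4)*(w - 1)*(w + 2)*(w + 1)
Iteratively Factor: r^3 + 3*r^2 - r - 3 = (r + 3)*(r^2 - 1) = (r - 1)*(r + 3)*(r + 1)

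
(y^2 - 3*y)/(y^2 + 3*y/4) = 4*(y - 3)/(4*y + 3)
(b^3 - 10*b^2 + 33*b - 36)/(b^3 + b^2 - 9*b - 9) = (b^2 - 7*b + 12)/(b^2 + 4*b + 3)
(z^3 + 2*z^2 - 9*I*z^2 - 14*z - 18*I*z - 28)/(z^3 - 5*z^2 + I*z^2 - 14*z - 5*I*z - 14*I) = (z^2 - 9*I*z - 14)/(z^2 + z*(-7 + I) - 7*I)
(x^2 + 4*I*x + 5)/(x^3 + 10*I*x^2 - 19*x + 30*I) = 1/(x + 6*I)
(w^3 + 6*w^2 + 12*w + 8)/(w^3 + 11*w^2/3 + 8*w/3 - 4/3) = 3*(w + 2)/(3*w - 1)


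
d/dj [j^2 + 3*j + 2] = 2*j + 3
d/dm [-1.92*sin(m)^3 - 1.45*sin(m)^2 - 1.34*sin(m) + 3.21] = (-2.9*sin(m) + 2.88*cos(2*m) - 4.22)*cos(m)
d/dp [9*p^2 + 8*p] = 18*p + 8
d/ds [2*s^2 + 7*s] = 4*s + 7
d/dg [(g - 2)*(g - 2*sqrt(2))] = 2*g - 2*sqrt(2) - 2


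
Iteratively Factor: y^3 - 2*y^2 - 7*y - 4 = (y + 1)*(y^2 - 3*y - 4) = (y + 1)^2*(y - 4)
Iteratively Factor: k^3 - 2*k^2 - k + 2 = (k + 1)*(k^2 - 3*k + 2) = (k - 2)*(k + 1)*(k - 1)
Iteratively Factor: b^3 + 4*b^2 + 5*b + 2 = (b + 2)*(b^2 + 2*b + 1) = (b + 1)*(b + 2)*(b + 1)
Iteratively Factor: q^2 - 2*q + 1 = (q - 1)*(q - 1)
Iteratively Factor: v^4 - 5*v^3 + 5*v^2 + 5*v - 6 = (v + 1)*(v^3 - 6*v^2 + 11*v - 6) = (v - 2)*(v + 1)*(v^2 - 4*v + 3) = (v - 3)*(v - 2)*(v + 1)*(v - 1)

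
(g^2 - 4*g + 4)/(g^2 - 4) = (g - 2)/(g + 2)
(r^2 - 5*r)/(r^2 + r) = (r - 5)/(r + 1)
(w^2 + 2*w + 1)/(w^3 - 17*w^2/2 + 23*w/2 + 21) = 2*(w + 1)/(2*w^2 - 19*w + 42)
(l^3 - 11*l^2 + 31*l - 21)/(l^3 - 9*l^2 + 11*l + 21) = (l - 1)/(l + 1)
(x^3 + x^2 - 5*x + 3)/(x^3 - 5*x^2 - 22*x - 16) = (-x^3 - x^2 + 5*x - 3)/(-x^3 + 5*x^2 + 22*x + 16)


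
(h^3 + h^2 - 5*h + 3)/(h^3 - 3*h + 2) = (h + 3)/(h + 2)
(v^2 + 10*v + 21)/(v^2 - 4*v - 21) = (v + 7)/(v - 7)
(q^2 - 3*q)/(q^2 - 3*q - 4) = q*(3 - q)/(-q^2 + 3*q + 4)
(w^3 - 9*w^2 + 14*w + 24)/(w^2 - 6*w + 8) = (w^2 - 5*w - 6)/(w - 2)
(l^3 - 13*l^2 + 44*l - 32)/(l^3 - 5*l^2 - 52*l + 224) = (l - 1)/(l + 7)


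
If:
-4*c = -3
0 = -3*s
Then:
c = 3/4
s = 0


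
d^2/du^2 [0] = 0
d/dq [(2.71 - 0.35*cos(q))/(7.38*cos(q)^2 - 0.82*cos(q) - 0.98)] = (-2.583*cos(q)^2 + 39.9996*cos(q) - 2.5652)*sin(q)/(54.4644*cos(q)^4 - 12.1032*cos(q)^3 - 13.7924*cos(q)^2 + 1.6072*cos(q) + 0.9604)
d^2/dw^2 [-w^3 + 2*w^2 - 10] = 4 - 6*w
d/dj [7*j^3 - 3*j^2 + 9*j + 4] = 21*j^2 - 6*j + 9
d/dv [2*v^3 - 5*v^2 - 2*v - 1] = 6*v^2 - 10*v - 2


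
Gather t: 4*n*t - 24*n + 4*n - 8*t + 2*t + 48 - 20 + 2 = -20*n + t*(4*n - 6) + 30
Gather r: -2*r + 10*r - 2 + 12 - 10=8*r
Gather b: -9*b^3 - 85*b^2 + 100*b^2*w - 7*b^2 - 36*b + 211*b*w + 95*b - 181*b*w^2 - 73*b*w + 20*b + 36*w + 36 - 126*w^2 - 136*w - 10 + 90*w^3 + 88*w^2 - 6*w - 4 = -9*b^3 + b^2*(100*w - 92) + b*(-181*w^2 + 138*w + 79) + 90*w^3 - 38*w^2 - 106*w + 22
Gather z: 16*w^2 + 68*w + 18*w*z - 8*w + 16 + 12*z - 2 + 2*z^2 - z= 16*w^2 + 60*w + 2*z^2 + z*(18*w + 11) + 14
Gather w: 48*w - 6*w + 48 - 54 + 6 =42*w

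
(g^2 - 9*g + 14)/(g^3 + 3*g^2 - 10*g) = (g - 7)/(g*(g + 5))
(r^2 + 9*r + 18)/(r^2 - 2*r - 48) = (r + 3)/(r - 8)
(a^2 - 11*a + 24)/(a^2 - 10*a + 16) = (a - 3)/(a - 2)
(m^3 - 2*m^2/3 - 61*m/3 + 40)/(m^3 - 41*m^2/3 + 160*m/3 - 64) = (m + 5)/(m - 8)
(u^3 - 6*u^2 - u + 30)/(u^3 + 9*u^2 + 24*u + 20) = (u^2 - 8*u + 15)/(u^2 + 7*u + 10)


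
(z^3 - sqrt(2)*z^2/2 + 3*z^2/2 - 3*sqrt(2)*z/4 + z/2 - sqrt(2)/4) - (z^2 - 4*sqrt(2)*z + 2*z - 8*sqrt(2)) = z^3 - sqrt(2)*z^2/2 + z^2/2 - 3*z/2 + 13*sqrt(2)*z/4 + 31*sqrt(2)/4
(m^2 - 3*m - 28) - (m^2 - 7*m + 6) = 4*m - 34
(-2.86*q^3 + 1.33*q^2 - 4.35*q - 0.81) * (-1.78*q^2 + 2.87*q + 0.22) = 5.0908*q^5 - 10.5756*q^4 + 10.9309*q^3 - 10.7501*q^2 - 3.2817*q - 0.1782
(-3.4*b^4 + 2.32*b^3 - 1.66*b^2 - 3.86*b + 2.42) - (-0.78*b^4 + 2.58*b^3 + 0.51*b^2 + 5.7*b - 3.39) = -2.62*b^4 - 0.26*b^3 - 2.17*b^2 - 9.56*b + 5.81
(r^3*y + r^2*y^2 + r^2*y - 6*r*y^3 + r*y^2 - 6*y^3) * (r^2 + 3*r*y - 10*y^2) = r^5*y + 4*r^4*y^2 + r^4*y - 13*r^3*y^3 + 4*r^3*y^2 - 28*r^2*y^4 - 13*r^2*y^3 + 60*r*y^5 - 28*r*y^4 + 60*y^5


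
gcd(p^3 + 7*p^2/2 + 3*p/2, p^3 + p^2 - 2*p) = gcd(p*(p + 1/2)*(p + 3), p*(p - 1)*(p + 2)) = p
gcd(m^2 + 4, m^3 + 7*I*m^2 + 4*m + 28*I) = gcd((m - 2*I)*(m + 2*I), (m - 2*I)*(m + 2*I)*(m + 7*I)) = m^2 + 4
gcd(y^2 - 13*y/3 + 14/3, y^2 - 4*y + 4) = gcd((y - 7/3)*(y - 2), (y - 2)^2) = y - 2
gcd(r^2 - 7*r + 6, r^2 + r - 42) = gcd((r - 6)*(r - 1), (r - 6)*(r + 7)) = r - 6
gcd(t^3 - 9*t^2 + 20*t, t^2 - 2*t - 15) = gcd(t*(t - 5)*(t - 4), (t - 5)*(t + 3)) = t - 5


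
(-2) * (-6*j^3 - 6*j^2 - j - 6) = 12*j^3 + 12*j^2 + 2*j + 12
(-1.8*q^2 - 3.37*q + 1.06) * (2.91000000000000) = -5.238*q^2 - 9.8067*q + 3.0846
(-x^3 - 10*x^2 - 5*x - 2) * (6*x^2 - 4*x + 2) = -6*x^5 - 56*x^4 + 8*x^3 - 12*x^2 - 2*x - 4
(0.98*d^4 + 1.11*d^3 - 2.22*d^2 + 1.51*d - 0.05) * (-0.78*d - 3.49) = -0.7644*d^5 - 4.286*d^4 - 2.1423*d^3 + 6.57*d^2 - 5.2309*d + 0.1745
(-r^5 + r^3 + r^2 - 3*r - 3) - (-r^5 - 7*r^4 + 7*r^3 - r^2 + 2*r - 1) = 7*r^4 - 6*r^3 + 2*r^2 - 5*r - 2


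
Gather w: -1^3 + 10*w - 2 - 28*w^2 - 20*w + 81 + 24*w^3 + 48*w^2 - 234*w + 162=24*w^3 + 20*w^2 - 244*w + 240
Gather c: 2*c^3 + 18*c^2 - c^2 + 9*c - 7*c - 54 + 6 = 2*c^3 + 17*c^2 + 2*c - 48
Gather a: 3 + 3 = 6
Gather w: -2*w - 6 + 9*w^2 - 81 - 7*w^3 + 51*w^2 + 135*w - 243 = -7*w^3 + 60*w^2 + 133*w - 330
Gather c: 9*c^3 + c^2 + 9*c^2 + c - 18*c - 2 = 9*c^3 + 10*c^2 - 17*c - 2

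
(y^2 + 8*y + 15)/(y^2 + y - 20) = (y + 3)/(y - 4)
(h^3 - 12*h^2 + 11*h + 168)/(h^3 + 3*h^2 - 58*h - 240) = (h^2 - 4*h - 21)/(h^2 + 11*h + 30)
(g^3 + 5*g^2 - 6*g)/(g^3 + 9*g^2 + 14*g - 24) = g/(g + 4)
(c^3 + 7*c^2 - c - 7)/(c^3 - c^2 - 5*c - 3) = (c^2 + 6*c - 7)/(c^2 - 2*c - 3)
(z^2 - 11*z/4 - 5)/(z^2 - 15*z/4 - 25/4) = (z - 4)/(z - 5)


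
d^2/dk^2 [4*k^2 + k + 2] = 8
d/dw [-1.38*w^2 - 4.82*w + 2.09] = -2.76*w - 4.82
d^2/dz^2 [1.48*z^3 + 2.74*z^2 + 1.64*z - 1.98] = 8.88*z + 5.48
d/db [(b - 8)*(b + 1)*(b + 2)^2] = 4*b^3 - 9*b^2 - 64*b - 60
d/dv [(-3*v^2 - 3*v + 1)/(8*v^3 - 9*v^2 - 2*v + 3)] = (24*v^4 + 48*v^3 - 45*v^2 - 7)/(64*v^6 - 144*v^5 + 49*v^4 + 84*v^3 - 50*v^2 - 12*v + 9)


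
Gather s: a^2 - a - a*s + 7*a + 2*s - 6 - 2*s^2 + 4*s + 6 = a^2 + 6*a - 2*s^2 + s*(6 - a)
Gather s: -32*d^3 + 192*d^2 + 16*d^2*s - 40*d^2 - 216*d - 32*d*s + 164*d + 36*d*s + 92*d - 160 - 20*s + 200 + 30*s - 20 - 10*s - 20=-32*d^3 + 152*d^2 + 40*d + s*(16*d^2 + 4*d)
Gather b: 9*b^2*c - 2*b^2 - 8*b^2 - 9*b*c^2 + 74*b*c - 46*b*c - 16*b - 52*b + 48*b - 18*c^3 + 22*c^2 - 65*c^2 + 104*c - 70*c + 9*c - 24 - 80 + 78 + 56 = b^2*(9*c - 10) + b*(-9*c^2 + 28*c - 20) - 18*c^3 - 43*c^2 + 43*c + 30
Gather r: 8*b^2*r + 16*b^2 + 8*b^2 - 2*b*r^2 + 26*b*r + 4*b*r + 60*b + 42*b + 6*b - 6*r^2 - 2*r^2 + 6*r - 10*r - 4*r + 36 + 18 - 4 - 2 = 24*b^2 + 108*b + r^2*(-2*b - 8) + r*(8*b^2 + 30*b - 8) + 48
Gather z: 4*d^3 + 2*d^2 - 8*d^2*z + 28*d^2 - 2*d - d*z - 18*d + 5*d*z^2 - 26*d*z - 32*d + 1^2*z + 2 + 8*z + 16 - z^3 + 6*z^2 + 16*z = 4*d^3 + 30*d^2 - 52*d - z^3 + z^2*(5*d + 6) + z*(-8*d^2 - 27*d + 25) + 18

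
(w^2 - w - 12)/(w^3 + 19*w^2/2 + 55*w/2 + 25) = 2*(w^2 - w - 12)/(2*w^3 + 19*w^2 + 55*w + 50)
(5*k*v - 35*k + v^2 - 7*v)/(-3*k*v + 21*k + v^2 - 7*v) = (5*k + v)/(-3*k + v)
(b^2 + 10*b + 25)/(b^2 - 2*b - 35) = (b + 5)/(b - 7)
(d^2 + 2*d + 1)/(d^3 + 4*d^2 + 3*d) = (d + 1)/(d*(d + 3))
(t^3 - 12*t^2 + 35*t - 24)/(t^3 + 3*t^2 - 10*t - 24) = (t^2 - 9*t + 8)/(t^2 + 6*t + 8)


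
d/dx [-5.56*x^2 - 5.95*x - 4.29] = -11.12*x - 5.95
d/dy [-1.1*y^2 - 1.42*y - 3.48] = -2.2*y - 1.42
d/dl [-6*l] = -6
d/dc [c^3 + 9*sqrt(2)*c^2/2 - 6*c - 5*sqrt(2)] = 3*c^2 + 9*sqrt(2)*c - 6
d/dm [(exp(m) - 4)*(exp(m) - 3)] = (2*exp(m) - 7)*exp(m)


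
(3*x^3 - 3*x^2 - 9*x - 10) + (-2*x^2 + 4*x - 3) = 3*x^3 - 5*x^2 - 5*x - 13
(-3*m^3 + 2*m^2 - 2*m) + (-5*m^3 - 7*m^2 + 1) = -8*m^3 - 5*m^2 - 2*m + 1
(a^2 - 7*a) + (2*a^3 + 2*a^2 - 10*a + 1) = 2*a^3 + 3*a^2 - 17*a + 1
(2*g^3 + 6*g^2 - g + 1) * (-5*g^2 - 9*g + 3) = -10*g^5 - 48*g^4 - 43*g^3 + 22*g^2 - 12*g + 3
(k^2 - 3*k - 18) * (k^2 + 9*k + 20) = k^4 + 6*k^3 - 25*k^2 - 222*k - 360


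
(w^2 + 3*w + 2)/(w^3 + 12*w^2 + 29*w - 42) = (w^2 + 3*w + 2)/(w^3 + 12*w^2 + 29*w - 42)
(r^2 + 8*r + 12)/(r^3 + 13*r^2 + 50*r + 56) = (r + 6)/(r^2 + 11*r + 28)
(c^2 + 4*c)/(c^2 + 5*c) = (c + 4)/(c + 5)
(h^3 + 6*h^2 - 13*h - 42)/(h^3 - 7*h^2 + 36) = (h + 7)/(h - 6)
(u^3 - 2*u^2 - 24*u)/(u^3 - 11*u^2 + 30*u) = (u + 4)/(u - 5)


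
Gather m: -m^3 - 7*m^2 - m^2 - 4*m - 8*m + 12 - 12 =-m^3 - 8*m^2 - 12*m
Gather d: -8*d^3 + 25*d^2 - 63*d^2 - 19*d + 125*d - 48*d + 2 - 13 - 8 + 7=-8*d^3 - 38*d^2 + 58*d - 12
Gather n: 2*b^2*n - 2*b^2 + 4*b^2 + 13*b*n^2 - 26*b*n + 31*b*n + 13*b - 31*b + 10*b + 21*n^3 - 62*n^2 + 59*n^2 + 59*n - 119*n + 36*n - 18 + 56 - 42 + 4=2*b^2 - 8*b + 21*n^3 + n^2*(13*b - 3) + n*(2*b^2 + 5*b - 24)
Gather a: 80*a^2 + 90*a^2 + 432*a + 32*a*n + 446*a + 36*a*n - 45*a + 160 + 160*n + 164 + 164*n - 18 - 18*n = 170*a^2 + a*(68*n + 833) + 306*n + 306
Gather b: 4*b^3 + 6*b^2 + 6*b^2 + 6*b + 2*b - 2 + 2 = 4*b^3 + 12*b^2 + 8*b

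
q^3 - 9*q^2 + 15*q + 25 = (q - 5)^2*(q + 1)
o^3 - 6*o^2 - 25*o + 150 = (o - 6)*(o - 5)*(o + 5)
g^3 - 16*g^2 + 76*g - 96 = (g - 8)*(g - 6)*(g - 2)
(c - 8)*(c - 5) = c^2 - 13*c + 40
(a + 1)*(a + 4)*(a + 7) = a^3 + 12*a^2 + 39*a + 28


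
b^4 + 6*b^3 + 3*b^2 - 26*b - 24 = (b - 2)*(b + 1)*(b + 3)*(b + 4)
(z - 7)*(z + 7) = z^2 - 49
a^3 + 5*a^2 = a^2*(a + 5)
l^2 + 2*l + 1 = (l + 1)^2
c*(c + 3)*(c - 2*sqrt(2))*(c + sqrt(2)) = c^4 - sqrt(2)*c^3 + 3*c^3 - 3*sqrt(2)*c^2 - 4*c^2 - 12*c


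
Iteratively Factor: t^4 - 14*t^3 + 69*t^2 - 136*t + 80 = (t - 5)*(t^3 - 9*t^2 + 24*t - 16) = (t - 5)*(t - 4)*(t^2 - 5*t + 4) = (t - 5)*(t - 4)^2*(t - 1)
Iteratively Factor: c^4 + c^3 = (c)*(c^3 + c^2) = c^2*(c^2 + c) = c^2*(c + 1)*(c)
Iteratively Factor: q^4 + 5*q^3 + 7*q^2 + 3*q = (q)*(q^3 + 5*q^2 + 7*q + 3) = q*(q + 1)*(q^2 + 4*q + 3) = q*(q + 1)*(q + 3)*(q + 1)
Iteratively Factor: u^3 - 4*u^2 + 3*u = (u - 1)*(u^2 - 3*u) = u*(u - 1)*(u - 3)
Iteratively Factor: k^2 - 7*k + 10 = (k - 2)*(k - 5)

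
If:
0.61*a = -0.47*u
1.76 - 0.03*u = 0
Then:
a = -45.20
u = 58.67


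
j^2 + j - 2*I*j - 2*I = (j + 1)*(j - 2*I)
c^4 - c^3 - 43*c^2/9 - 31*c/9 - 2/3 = (c - 3)*(c + 1/3)*(c + 2/3)*(c + 1)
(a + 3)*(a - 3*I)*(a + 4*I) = a^3 + 3*a^2 + I*a^2 + 12*a + 3*I*a + 36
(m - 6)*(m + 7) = m^2 + m - 42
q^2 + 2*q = q*(q + 2)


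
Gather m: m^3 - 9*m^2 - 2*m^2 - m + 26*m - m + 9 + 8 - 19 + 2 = m^3 - 11*m^2 + 24*m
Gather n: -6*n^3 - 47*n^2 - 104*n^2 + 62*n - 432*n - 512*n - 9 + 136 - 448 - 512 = -6*n^3 - 151*n^2 - 882*n - 833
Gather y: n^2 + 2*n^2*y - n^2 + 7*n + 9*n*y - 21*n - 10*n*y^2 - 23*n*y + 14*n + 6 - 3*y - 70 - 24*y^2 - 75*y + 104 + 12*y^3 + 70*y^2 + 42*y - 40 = 12*y^3 + y^2*(46 - 10*n) + y*(2*n^2 - 14*n - 36)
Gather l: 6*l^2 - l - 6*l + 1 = 6*l^2 - 7*l + 1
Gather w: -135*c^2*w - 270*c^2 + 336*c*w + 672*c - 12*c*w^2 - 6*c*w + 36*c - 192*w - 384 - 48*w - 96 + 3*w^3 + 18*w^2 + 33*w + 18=-270*c^2 + 708*c + 3*w^3 + w^2*(18 - 12*c) + w*(-135*c^2 + 330*c - 207) - 462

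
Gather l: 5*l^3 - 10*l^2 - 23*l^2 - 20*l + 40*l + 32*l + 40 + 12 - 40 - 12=5*l^3 - 33*l^2 + 52*l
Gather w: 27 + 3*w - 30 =3*w - 3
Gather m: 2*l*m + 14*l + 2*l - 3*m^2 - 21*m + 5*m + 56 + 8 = 16*l - 3*m^2 + m*(2*l - 16) + 64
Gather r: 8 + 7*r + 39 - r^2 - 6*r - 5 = -r^2 + r + 42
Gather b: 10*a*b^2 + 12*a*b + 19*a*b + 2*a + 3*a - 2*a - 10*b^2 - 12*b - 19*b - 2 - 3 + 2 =3*a + b^2*(10*a - 10) + b*(31*a - 31) - 3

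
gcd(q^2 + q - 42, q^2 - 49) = q + 7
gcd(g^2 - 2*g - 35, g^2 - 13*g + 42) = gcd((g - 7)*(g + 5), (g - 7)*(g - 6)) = g - 7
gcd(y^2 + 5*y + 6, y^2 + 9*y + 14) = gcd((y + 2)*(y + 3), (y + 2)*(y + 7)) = y + 2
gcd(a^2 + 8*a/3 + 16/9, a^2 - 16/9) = a + 4/3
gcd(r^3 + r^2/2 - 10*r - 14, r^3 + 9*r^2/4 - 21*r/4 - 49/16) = 1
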